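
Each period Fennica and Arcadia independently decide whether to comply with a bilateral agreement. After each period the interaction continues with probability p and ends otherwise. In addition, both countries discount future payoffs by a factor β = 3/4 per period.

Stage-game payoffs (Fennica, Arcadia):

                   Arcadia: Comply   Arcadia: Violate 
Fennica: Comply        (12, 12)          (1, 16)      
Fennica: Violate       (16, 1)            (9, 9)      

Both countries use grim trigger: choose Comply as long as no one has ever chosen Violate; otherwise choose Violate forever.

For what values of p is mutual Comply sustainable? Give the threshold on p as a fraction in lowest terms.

Expected continuation weight on next period's payoff is β·p = 3/4·p, which plays the role of the discount factor.
Cooperation requires 3/4·p ≥ (16−12)/(16−9) = 4/7, hence p ≥ 16/21.

16/21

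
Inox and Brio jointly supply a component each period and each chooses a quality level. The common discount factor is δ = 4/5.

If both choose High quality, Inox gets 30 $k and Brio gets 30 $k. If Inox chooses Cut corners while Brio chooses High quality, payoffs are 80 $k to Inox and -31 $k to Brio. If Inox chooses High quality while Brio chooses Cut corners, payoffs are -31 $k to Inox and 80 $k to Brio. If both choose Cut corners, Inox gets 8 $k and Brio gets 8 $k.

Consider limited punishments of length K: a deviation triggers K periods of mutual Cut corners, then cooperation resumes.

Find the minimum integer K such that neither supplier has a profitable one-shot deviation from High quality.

4

No profitable deviation requires (30−8)(δ+…+δ^K) ≥ 80−30, i.e. δ+…+δ^K ≥ 25/11 ≈ 2.2727.
With δ = 4/5, the partial sums are K=1: 0.8000, K=2: 1.4400, K=3: 1.9520, K=4: 2.3616.
K = 4 is the first length at which the sum reaches 2.2727.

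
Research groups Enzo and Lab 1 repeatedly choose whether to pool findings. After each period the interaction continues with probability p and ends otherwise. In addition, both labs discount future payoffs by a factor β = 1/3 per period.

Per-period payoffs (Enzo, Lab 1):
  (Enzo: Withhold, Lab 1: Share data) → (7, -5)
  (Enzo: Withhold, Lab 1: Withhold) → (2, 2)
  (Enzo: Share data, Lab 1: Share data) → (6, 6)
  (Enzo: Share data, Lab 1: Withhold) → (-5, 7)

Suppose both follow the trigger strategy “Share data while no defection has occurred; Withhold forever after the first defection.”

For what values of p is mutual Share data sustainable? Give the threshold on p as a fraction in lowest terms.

Expected continuation weight on next period's payoff is β·p = 1/3·p, which plays the role of the discount factor.
Cooperation requires 1/3·p ≥ (7−6)/(7−2) = 1/5, hence p ≥ 3/5.

3/5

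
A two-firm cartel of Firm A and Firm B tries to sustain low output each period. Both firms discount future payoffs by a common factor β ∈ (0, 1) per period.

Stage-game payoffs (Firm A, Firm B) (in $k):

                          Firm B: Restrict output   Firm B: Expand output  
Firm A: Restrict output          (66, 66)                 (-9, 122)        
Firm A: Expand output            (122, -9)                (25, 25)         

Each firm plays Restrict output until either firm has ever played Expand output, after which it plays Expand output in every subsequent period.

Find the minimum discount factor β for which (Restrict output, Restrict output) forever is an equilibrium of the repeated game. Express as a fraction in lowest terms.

56/97

One-period gain from deviating is 122 − 66 = 56. The loss is 66 − 25 = 41 in every subsequent period, with present value 41·β/(1−β).
Deviation is unprofitable when 41·β/(1−β) ≥ 56, i.e. β/(1−β) ≥ 56/41.
Equivalently β ≥ 56/(56+41) = 56/97.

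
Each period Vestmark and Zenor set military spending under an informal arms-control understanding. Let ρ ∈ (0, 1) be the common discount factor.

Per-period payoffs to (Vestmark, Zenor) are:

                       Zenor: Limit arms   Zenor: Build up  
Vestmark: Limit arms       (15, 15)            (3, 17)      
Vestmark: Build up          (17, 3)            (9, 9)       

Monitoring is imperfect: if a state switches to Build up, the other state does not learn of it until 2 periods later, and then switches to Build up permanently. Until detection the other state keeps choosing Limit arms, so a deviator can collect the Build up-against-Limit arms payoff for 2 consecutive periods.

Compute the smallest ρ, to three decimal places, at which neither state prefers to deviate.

0.500

The best deviation is to choose Build up for all 2 undetected periods, earning 17 each, then 9 forever once detected.
Deviation value: 17(1−ρ^2)/(1−ρ) + 9ρ^2/(1−ρ); cooperation value: 15/(1−ρ).
IC: 15 ≥ 17(1−ρ^2) + 9ρ^2 = 17 − 8ρ^2.
So ρ^2 ≥ 2/8 = 1/4, giving ρ ≥ (1/4)^(1/2) ≈ 0.500.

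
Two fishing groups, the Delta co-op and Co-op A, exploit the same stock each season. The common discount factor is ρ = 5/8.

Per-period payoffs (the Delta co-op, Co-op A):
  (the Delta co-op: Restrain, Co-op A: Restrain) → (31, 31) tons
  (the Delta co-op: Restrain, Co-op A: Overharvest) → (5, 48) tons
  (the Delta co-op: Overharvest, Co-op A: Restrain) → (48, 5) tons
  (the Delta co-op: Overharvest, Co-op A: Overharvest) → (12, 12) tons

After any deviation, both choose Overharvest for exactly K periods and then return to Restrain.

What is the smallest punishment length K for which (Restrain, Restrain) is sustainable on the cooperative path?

2

No profitable deviation requires (31−12)(ρ+…+ρ^K) ≥ 48−31, i.e. ρ+…+ρ^K ≥ 17/19 ≈ 0.8947.
With ρ = 5/8, the partial sums are K=1: 0.6250, K=2: 1.0156.
K = 2 is the first length at which the sum reaches 0.8947.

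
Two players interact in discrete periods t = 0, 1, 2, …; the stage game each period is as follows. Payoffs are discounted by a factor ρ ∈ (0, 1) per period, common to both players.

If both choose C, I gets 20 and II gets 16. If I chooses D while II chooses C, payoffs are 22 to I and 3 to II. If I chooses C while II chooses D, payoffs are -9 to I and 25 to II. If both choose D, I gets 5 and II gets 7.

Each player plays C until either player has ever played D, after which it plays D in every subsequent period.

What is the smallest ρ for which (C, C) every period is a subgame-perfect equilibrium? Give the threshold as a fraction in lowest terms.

1/2

For I: deviation gain 22−20 = 2, per-period punishment loss 20−5 = 15. IC gives ρ ≥ 2/17.
For II: gain 9, loss 9 per period, so ρ ≥ 9/18 = 1/2.
The tighter constraint is II's, so cooperation needs ρ ≥ 1/2.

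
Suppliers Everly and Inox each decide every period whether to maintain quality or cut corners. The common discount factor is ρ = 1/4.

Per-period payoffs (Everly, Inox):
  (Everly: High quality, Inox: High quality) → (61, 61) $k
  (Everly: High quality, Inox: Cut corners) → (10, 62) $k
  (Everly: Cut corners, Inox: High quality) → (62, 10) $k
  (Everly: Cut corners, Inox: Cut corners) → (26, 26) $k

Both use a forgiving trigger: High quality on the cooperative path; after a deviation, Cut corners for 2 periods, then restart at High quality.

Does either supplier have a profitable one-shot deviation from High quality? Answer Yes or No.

IC: ρ+…+ρ^2 ≥ (62−61)/(61−26) = 1/35.
At ρ = 1/4: partial sum = 0.3125 ≥ 0.0286. Cooperation sustainable.

No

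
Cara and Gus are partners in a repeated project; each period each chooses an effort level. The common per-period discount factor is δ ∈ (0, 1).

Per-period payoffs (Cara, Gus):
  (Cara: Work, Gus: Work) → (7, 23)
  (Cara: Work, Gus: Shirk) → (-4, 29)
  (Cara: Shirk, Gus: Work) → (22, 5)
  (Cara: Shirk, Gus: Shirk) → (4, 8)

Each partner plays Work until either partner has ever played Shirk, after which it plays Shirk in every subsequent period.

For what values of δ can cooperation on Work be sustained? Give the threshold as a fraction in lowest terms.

Cara's threshold: (22−7)/(22−4) = 5/6.
Gus's threshold: (29−23)/(29−8) = 2/7.
5/6 > 2/7, so Cara binds and δ* = 5/6.

5/6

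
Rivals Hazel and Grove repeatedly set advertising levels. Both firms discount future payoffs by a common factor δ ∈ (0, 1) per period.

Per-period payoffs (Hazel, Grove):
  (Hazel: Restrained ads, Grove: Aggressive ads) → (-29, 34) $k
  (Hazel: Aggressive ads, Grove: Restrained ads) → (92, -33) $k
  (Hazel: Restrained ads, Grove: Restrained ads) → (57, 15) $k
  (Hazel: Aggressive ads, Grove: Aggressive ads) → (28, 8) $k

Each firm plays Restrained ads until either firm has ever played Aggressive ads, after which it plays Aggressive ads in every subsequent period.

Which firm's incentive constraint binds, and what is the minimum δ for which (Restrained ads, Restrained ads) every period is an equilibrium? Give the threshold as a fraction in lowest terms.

For Hazel: deviation gain 92−57 = 35, per-period punishment loss 57−28 = 29. IC gives δ ≥ 35/64.
For Grove: gain 19, loss 7 per period, so δ ≥ 19/26.
The tighter constraint is Grove's, so cooperation needs δ ≥ 19/26.

Grove; δ ≥ 19/26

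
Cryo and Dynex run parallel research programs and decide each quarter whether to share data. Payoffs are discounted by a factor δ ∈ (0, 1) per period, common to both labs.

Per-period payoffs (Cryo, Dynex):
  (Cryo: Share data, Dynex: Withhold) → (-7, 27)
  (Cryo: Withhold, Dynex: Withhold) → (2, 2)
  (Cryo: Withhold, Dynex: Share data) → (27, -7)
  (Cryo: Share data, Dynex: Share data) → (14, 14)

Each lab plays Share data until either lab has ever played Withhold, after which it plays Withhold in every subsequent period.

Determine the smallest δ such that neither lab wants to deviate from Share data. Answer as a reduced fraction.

13/25

One-period gain from deviating is 27 − 14 = 13. The loss is 14 − 2 = 12 in every subsequent period, with present value 12·δ/(1−δ).
Deviation is unprofitable when 12·δ/(1−δ) ≥ 13, i.e. δ/(1−δ) ≥ 13/12.
Equivalently δ ≥ 13/(13+12) = 13/25.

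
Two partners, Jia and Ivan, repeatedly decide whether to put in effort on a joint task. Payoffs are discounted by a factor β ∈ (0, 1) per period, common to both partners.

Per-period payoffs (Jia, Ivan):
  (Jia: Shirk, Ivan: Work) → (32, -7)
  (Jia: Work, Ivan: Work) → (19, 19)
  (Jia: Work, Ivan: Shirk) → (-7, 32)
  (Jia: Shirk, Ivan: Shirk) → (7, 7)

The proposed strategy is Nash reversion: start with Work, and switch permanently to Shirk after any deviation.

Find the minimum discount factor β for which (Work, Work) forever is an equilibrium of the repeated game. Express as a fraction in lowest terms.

Cooperation forever yields 19 each period: 19/(1−β).
Deviating yields 32 once, then 7 forever: 32 + 7β/(1−β).
No profitable deviation requires 19/(1−β) ≥ 32 + 7β/(1−β).
Multiplying by (1−β): 19 ≥ 32(1−β) + 7β = 32 − 25β.
So 25β ≥ 13, i.e. β ≥ 13/25.

13/25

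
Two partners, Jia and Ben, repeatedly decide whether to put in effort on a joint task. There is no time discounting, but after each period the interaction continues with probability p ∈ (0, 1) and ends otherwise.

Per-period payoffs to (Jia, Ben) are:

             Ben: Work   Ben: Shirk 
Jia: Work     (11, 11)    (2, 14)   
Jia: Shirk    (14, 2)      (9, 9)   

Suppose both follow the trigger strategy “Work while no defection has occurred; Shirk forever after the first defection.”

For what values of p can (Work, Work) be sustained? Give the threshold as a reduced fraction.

Expected cooperation value is 11 + p·11 + p²·11 + … = 11/(1−p); deviation gives 14 + p·9/(1−p).
11 ≥ 14(1−p) + 9p ⇒ 5p ≥ 3 ⇒ p ≥ 3/5.

3/5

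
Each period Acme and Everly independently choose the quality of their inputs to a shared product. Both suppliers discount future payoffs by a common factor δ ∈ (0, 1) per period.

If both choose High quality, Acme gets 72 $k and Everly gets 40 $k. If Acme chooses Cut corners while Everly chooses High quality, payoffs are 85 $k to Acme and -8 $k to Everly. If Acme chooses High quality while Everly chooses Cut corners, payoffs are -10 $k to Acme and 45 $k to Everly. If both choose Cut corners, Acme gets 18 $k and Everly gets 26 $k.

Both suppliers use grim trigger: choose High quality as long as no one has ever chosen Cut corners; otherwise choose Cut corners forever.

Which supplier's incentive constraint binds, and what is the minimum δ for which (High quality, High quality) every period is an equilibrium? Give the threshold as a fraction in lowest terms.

Everly; δ ≥ 5/19

Acme's threshold: (85−72)/(85−18) = 13/67.
Everly's threshold: (45−40)/(45−26) = 5/19.
13/67 < 5/19, so Everly binds and δ* = 5/19.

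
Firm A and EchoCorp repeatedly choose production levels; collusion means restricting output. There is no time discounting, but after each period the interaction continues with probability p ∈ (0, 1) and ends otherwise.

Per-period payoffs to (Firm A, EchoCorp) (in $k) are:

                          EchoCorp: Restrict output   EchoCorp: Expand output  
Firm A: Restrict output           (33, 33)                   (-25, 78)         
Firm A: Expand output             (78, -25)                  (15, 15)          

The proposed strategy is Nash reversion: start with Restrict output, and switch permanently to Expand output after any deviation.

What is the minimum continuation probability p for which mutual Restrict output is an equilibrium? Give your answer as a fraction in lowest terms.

5/7

With no time discounting, the continuation probability p plays the role of the discount factor.
Grim-trigger IC: 33/(1−p) ≥ 78 + 15p/(1−p) ⇒ p ≥ (78−33)/(78−15) = 5/7.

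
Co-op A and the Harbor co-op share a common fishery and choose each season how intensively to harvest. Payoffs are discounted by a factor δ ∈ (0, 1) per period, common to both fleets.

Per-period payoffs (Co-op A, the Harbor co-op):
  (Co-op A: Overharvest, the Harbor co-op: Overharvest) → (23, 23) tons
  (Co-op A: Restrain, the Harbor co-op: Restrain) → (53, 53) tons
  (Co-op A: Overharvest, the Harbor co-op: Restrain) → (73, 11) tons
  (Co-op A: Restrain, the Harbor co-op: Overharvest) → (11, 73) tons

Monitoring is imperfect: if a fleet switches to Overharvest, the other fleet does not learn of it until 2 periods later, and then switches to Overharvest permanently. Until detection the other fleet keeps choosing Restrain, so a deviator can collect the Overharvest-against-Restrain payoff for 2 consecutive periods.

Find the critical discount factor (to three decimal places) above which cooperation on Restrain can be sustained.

A deviator earns 73 for 2 periods, then 23 forever; cooperating earns 53 forever. Multiplying the IC by (1−δ):
53 ≥ 73(1−δ^2) + 23δ^2, so 50·δ^2 ≥ 20 and δ^2 ≥ 2/5.
δ ≥ (2/5)^(1/2) ≈ 0.632.

0.632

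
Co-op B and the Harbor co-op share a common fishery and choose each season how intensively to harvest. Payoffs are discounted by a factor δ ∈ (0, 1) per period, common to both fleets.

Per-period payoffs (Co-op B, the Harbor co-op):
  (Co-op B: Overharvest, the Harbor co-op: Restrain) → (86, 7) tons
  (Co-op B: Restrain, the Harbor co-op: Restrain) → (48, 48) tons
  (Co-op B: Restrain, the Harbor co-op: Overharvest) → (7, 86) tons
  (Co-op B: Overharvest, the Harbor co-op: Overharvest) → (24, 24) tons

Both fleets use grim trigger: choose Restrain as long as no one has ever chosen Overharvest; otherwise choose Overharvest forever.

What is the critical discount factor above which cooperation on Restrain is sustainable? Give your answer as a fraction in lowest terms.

48/(1−δ) ≥ 86 + 24δ/(1−δ)
48 ≥ 86 − 62δ
δ ≥ 38/62 = 19/31.

19/31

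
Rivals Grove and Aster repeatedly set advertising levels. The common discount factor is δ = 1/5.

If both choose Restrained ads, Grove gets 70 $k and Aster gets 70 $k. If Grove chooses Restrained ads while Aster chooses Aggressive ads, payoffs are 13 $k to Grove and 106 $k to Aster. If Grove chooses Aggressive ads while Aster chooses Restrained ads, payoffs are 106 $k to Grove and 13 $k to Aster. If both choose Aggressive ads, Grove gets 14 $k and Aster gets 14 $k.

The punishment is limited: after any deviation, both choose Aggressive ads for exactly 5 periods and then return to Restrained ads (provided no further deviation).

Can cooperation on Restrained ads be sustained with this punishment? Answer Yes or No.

IC: δ+…+δ^5 ≥ (106−70)/(70−14) = 9/14.
At δ = 1/5: partial sum = 0.2499 < 0.6429. Cooperation not sustainable.

No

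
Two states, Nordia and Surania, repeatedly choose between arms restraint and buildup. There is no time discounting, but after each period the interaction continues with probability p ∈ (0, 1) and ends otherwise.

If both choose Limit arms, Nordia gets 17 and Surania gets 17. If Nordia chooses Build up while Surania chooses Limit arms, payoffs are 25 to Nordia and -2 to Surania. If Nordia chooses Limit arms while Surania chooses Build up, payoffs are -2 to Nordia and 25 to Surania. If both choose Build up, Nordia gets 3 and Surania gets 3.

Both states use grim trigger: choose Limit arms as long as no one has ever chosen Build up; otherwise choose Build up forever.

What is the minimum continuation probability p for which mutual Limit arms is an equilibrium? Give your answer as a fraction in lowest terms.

With no time discounting, the continuation probability p plays the role of the discount factor.
Grim-trigger IC: 17/(1−p) ≥ 25 + 3p/(1−p) ⇒ p ≥ (25−17)/(25−3) = 4/11.

4/11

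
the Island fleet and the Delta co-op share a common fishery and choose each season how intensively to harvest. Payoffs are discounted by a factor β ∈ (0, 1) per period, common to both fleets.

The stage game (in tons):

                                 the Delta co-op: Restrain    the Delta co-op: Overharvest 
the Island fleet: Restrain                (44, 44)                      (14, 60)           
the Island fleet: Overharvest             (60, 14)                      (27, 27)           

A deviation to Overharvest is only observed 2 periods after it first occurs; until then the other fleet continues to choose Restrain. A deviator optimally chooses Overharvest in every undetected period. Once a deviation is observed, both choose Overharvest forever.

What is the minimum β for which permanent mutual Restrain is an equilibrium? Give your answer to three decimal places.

Deviating for the 2 undetected periods gains 60−44 = 16 per period over cooperation, then loses 44−27 = 17 per period forever once punishment starts.
Gain: 16(1 + β + … + β^1); loss: 17·β^2/(1−β).
No profitable deviation ⇔ 16(1−β^2) ≤ 17·β^2, i.e. β^2 ≥ 16/(16+17) = 16/33.
Hence β ≥ (16/33)^(1/2) ≈ 0.696.

0.696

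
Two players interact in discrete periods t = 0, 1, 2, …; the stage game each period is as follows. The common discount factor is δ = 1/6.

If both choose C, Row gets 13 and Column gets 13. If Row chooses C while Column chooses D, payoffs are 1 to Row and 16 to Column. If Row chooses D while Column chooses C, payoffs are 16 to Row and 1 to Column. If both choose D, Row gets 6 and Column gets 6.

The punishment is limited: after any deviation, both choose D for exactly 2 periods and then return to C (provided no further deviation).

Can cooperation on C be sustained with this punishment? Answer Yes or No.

No

A one-shot deviation gives 16 now, then 6 for 2 periods, then back to 13.
Gain from deviating: (16−13) today; loss: (13−6) in each of the next 2 periods.
No-deviation condition: (13−6)(δ+…+δ^2) ≥ 16−13, i.e. δ+…+δ^2 ≥ 3/7.
At δ = 1/6: δ+…+δ^2 = 0.1944 < 0.4286.
So cooperation is not sustainable.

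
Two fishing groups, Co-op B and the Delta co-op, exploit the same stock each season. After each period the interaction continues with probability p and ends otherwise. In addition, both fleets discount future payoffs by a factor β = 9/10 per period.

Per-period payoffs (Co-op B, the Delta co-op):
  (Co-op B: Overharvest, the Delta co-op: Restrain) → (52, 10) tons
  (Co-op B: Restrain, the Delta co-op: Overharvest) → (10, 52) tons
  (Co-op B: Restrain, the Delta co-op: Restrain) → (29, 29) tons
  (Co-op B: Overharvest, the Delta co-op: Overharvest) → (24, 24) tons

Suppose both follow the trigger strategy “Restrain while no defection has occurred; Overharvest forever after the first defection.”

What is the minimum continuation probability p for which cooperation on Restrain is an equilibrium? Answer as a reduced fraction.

With continuation probability p and discount β, the effective per-period discount factor is βp.
Grim-trigger IC: βp ≥ (52−29)/(52−24) = 23/28.
So p ≥ (23/28)/(9/10) = 115/126.

115/126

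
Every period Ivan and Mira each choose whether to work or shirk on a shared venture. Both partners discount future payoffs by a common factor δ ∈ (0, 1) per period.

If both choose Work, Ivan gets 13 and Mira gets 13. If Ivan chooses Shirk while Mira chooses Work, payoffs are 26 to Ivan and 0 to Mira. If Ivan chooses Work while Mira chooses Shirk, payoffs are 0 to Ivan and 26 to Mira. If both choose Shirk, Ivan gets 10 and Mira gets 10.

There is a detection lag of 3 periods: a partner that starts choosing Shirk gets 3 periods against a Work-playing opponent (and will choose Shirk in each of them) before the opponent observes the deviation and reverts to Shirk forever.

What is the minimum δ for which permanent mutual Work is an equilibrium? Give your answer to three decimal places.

0.933

Deviating for the 3 undetected periods gains 26−13 = 13 per period over cooperation, then loses 13−10 = 3 per period forever once punishment starts.
Gain: 13(1 + δ + … + δ^2); loss: 3·δ^3/(1−δ).
No profitable deviation ⇔ 13(1−δ^3) ≤ 3·δ^3, i.e. δ^3 ≥ 13/(13+3) = 13/16.
Hence δ ≥ (13/16)^(1/3) ≈ 0.933.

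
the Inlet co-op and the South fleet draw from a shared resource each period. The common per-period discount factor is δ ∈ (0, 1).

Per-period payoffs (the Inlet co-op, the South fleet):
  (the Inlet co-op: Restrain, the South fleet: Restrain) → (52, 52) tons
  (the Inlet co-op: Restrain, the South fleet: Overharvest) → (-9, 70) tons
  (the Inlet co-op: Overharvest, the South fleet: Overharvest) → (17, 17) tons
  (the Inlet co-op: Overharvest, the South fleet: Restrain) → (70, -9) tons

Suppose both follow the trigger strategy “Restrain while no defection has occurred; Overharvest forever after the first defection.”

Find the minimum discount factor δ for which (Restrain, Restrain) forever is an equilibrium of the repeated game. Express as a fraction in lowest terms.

52/(1−δ) ≥ 70 + 17δ/(1−δ)
52 ≥ 70 − 53δ
δ ≥ 18/53.

18/53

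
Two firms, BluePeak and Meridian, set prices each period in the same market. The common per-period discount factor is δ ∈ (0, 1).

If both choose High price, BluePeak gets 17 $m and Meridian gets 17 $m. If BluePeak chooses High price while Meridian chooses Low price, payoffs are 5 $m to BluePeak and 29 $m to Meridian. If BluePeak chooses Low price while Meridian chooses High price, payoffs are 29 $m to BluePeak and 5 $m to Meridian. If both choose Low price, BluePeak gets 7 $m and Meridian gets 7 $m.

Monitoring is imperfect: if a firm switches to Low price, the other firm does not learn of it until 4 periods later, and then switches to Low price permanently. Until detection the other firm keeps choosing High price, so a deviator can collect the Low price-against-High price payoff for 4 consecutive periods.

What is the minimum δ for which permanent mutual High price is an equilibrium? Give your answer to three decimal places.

0.859

Deviating for the 4 undetected periods gains 29−17 = 12 per period over cooperation, then loses 17−7 = 10 per period forever once punishment starts.
Gain: 12(1 + δ + … + δ^3); loss: 10·δ^4/(1−δ).
No profitable deviation ⇔ 12(1−δ^4) ≤ 10·δ^4, i.e. δ^4 ≥ 12/(12+10) = 6/11.
Hence δ ≥ (6/11)^(1/4) ≈ 0.859.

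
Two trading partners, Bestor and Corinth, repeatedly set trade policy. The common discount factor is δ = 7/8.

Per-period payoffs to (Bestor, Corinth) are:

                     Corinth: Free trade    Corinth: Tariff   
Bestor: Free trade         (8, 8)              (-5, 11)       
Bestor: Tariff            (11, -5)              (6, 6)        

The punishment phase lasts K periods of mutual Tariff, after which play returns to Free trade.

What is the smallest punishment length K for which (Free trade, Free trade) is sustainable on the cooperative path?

2

IC: δ(1−δ^K)/(1−δ) ≥ (11−8)/(8−6) = 3/2.
With δ = 7/8: need 1 − δ^K ≥ 3/2·(1−7/8)/(7/8), i.e. δ^K ≤ 0.7857.
Since (7/8)^1 = 0.8750 and (7/8)^2 = 0.7656, the smallest such K is 2.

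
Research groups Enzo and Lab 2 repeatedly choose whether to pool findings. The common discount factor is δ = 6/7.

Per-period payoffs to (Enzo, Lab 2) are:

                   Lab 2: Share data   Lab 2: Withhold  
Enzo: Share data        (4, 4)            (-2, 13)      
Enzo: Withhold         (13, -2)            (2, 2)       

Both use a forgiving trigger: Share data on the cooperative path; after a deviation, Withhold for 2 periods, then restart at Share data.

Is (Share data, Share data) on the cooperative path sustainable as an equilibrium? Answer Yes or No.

IC: δ+…+δ^2 ≥ (13−4)/(4−2) = 9/2.
At δ = 6/7: partial sum = 1.5918 < 4.5000. Cooperation not sustainable.

No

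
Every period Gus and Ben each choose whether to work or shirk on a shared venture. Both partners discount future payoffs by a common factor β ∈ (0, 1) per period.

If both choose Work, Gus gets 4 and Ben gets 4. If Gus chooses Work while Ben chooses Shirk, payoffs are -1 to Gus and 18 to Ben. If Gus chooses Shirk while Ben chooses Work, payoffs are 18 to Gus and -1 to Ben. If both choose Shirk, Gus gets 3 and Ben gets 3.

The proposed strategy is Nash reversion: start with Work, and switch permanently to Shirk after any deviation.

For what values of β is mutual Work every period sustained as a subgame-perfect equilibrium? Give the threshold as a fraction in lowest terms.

Under grim trigger the critical discount factor is (T−C)/(T−P) with T = 18, C = 4, P = 3.
β* = (18−4)/(18−3) = 14/15.

14/15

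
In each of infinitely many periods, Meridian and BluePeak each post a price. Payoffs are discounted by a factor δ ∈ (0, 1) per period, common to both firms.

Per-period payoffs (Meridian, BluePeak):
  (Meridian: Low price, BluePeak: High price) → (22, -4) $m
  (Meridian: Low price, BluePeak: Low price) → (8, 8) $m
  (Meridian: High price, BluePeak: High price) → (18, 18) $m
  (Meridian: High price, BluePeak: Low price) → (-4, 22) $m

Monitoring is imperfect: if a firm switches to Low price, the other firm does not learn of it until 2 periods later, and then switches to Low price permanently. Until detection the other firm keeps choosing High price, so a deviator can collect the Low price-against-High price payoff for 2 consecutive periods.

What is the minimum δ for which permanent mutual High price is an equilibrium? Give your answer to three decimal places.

0.535

A deviator earns 22 for 2 periods, then 8 forever; cooperating earns 18 forever. Multiplying the IC by (1−δ):
18 ≥ 22(1−δ^2) + 8δ^2, so 14·δ^2 ≥ 4 and δ^2 ≥ 2/7.
δ ≥ (2/7)^(1/2) ≈ 0.535.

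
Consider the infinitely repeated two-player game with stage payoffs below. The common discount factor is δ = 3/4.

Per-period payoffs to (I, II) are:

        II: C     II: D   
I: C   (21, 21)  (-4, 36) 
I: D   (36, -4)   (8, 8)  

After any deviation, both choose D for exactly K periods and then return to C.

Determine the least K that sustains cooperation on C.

2

No profitable deviation requires (21−8)(δ+…+δ^K) ≥ 36−21, i.e. δ+…+δ^K ≥ 15/13 ≈ 1.1538.
With δ = 3/4, the partial sums are K=1: 0.7500, K=2: 1.3125.
K = 2 is the first length at which the sum reaches 1.1538.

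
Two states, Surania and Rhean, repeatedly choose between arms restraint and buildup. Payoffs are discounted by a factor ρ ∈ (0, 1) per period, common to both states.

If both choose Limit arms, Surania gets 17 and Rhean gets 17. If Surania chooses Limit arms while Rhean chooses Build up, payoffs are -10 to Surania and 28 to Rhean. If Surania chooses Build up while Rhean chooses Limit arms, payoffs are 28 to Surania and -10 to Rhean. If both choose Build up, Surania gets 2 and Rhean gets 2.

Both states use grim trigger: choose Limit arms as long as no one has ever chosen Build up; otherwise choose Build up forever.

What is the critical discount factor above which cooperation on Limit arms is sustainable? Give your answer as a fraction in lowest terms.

11/26

One-period gain from deviating is 28 − 17 = 11. The loss is 17 − 2 = 15 in every subsequent period, with present value 15·ρ/(1−ρ).
Deviation is unprofitable when 15·ρ/(1−ρ) ≥ 11, i.e. ρ/(1−ρ) ≥ 11/15.
Equivalently ρ ≥ 11/(11+15) = 11/26.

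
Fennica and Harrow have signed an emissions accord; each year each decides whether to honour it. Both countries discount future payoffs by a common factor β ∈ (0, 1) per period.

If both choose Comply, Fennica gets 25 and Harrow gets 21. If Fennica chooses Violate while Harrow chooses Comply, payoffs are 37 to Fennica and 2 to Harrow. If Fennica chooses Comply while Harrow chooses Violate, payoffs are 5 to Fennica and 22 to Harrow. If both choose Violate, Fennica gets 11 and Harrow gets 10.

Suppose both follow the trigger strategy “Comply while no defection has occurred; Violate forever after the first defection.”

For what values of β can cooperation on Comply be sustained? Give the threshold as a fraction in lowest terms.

6/13

Fennica's threshold: (37−25)/(37−11) = 6/13.
Harrow's threshold: (22−21)/(22−10) = 1/12.
6/13 > 1/12, so Fennica binds and β* = 6/13.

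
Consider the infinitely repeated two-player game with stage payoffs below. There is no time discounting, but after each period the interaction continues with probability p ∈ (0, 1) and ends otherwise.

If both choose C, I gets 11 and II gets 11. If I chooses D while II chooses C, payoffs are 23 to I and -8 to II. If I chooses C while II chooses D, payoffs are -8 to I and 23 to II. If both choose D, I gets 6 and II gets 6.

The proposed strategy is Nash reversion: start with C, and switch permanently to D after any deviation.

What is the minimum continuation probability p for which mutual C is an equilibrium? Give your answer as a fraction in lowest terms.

12/17

Expected cooperation value is 11 + p·11 + p²·11 + … = 11/(1−p); deviation gives 23 + p·6/(1−p).
11 ≥ 23(1−p) + 6p ⇒ 17p ≥ 12 ⇒ p ≥ 12/17.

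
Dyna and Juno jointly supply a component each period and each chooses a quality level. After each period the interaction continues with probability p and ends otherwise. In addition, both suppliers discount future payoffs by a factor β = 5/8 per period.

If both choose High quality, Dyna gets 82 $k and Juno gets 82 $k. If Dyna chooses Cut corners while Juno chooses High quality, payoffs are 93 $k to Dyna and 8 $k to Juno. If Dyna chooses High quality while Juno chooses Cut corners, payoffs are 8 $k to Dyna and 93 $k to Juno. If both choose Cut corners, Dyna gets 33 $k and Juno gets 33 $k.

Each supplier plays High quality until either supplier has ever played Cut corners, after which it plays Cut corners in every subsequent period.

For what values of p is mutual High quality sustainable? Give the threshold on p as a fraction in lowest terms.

22/75

Expected continuation weight on next period's payoff is β·p = 5/8·p, which plays the role of the discount factor.
Cooperation requires 5/8·p ≥ (93−82)/(93−33) = 11/60, hence p ≥ 22/75.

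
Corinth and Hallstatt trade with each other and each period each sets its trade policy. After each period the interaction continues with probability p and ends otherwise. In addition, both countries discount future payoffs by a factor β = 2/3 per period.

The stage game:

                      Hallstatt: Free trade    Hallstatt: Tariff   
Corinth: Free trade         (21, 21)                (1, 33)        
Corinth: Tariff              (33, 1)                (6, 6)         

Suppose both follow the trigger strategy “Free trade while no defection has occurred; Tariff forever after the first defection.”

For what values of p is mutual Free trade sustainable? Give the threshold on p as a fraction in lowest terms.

2/3

Expected continuation weight on next period's payoff is β·p = 2/3·p, which plays the role of the discount factor.
Cooperation requires 2/3·p ≥ (33−21)/(33−6) = 4/9, hence p ≥ 2/3.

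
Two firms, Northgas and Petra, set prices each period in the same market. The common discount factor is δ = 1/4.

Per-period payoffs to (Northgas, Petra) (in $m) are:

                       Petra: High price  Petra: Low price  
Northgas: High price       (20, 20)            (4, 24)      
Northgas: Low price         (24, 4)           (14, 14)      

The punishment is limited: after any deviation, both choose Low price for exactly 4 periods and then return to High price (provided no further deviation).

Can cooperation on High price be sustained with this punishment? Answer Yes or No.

No

Comparing payoff streams over the 5 periods until play realigns: cooperate → 20(1+δ+…+δ^4); deviate → 24 + 14(δ+…+δ^4).
Cooperation is sustained iff (20−14)(δ+…+δ^4) ≥ 24−20.
δ+…+δ^4 = 1/4·(1−(1/4)^4)/(1−1/4) = 0.3320, and (24−20)/(20−14) = 0.6667.
0.3320 < 0.6667, so cooperation is not sustainable.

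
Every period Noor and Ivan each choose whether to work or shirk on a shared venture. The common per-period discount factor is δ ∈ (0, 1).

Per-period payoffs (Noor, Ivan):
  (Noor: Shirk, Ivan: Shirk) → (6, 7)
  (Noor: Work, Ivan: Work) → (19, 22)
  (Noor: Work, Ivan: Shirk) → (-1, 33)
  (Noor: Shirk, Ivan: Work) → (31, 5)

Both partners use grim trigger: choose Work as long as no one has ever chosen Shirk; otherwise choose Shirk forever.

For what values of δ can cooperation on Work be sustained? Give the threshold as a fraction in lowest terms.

For Noor: deviation gain 31−19 = 12, per-period punishment loss 19−6 = 13. IC gives δ ≥ 12/25.
For Ivan: gain 11, loss 15 per period, so δ ≥ 11/26.
The tighter constraint is Noor's, so cooperation needs δ ≥ 12/25.

12/25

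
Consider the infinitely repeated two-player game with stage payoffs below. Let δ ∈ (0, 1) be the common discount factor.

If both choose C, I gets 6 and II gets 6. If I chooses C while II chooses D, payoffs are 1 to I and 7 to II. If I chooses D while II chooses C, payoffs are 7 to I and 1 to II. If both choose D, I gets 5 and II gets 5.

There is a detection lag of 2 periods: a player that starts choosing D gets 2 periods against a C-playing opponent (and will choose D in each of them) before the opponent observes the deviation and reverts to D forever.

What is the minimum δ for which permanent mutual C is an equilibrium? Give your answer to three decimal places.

0.707

Deviating for the 2 undetected periods gains 7−6 = 1 per period over cooperation, then loses 6−5 = 1 per period forever once punishment starts.
Gain: 1(1 + δ + … + δ^1); loss: 1·δ^2/(1−δ).
No profitable deviation ⇔ 1(1−δ^2) ≤ 1·δ^2, i.e. δ^2 ≥ 1/(1+1) = 1/2.
Hence δ ≥ (1/2)^(1/2) ≈ 0.707.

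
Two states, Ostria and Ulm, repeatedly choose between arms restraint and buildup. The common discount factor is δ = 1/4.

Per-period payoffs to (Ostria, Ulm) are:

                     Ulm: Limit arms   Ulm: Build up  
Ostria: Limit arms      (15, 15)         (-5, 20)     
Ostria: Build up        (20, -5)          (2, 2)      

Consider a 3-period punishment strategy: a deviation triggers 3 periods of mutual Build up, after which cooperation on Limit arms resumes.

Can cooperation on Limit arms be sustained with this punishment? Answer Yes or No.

No

Comparing payoff streams over the 4 periods until play realigns: cooperate → 15(1+δ+…+δ^3); deviate → 20 + 2(δ+…+δ^3).
Cooperation is sustained iff (15−2)(δ+…+δ^3) ≥ 20−15.
δ+…+δ^3 = 1/4·(1−(1/4)^3)/(1−1/4) = 0.3281, and (20−15)/(15−2) = 0.3846.
0.3281 < 0.3846, so cooperation is not sustainable.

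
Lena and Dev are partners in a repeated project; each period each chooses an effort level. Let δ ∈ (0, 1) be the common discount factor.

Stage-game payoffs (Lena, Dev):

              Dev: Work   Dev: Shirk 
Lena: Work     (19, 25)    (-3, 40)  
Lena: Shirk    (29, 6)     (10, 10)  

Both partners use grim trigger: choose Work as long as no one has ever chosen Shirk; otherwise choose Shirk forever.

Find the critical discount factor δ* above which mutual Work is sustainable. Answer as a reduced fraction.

10/19

For Lena: deviation gain 29−19 = 10, per-period punishment loss 19−10 = 9. IC gives δ ≥ 10/19.
For Dev: gain 15, loss 15 per period, so δ ≥ 15/30 = 1/2.
The tighter constraint is Lena's, so cooperation needs δ ≥ 10/19.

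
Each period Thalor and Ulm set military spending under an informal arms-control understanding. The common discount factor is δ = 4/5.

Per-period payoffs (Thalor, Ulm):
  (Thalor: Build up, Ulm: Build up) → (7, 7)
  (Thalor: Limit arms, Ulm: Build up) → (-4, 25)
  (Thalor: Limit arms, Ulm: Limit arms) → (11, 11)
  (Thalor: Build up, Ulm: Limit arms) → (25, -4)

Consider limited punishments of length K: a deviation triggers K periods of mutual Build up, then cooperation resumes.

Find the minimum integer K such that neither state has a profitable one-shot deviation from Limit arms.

10

IC: δ(1−δ^K)/(1−δ) ≥ (25−11)/(11−7) = 7/2.
With δ = 4/5: need 1 − δ^K ≥ 7/2·(1−4/5)/(4/5), i.e. δ^K ≤ 0.1250.
Since (4/5)^9 = 0.1342 and (4/5)^10 = 0.1074, the smallest such K is 10.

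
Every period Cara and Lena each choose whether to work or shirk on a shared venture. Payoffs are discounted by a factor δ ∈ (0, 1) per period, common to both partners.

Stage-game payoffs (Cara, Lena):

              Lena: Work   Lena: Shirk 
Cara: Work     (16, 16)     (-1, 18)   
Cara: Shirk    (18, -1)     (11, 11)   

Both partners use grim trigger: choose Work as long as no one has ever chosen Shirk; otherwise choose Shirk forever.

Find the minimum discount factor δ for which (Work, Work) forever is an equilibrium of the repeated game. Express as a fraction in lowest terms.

16/(1−δ) ≥ 18 + 11δ/(1−δ)
16 ≥ 18 − 7δ
δ ≥ 2/7.

2/7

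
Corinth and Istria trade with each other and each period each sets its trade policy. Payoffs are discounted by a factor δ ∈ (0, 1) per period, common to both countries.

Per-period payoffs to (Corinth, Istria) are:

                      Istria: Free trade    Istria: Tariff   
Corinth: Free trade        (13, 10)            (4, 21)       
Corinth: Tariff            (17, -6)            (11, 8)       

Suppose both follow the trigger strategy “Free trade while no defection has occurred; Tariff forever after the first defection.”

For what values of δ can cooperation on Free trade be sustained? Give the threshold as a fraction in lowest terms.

For Corinth: deviation gain 17−13 = 4, per-period punishment loss 13−11 = 2. IC gives δ ≥ 4/6 = 2/3.
For Istria: gain 11, loss 2 per period, so δ ≥ 11/13.
The tighter constraint is Istria's, so cooperation needs δ ≥ 11/13.

11/13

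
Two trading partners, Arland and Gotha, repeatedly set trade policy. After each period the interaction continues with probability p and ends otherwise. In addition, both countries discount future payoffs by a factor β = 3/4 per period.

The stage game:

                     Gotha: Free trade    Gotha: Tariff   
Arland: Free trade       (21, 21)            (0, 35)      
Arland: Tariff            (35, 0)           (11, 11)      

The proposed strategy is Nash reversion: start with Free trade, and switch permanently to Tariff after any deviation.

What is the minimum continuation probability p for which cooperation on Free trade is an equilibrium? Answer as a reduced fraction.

7/9

Expected continuation weight on next period's payoff is β·p = 3/4·p, which plays the role of the discount factor.
Cooperation requires 3/4·p ≥ (35−21)/(35−11) = 7/12, hence p ≥ 7/9.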